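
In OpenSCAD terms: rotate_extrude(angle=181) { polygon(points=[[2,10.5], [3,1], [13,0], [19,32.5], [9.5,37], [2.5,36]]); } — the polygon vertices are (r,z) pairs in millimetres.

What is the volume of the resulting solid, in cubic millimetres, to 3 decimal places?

Volume = 14315.085 mm³

Profile (r,z), 6 vertices: (2,10.5) (3,1) (13,0) (19,32.5) (9.5,37) (2.5,36)
edge 0: (2,10.5)→(3,1)  cross = 2·1 − 3·10.5 = -29.5000; (r_i+r_j)·cross = 5·-29.5000 = -147.5000
edge 1: (3,1)→(13,0)  cross = 3·0 − 13·1 = -13.0000; (r_i+r_j)·cross = 16·-13.0000 = -208.0000
edge 2: (13,0)→(19,32.5)  cross = 13·32.5 − 19·0 = 422.5000; (r_i+r_j)·cross = 32·422.5000 = 13520.0000
edge 3: (19,32.5)→(9.5,37)  cross = 19·37 − 9.5·32.5 = 394.2500; (r_i+r_j)·cross = 28.5·394.2500 = 11236.1250
edge 4: (9.5,37)→(2.5,36)  cross = 9.5·36 − 2.5·37 = 249.5000; (r_i+r_j)·cross = 12·249.5000 = 2994.0000
edge 5: (2.5,36)→(2,10.5)  cross = 2.5·10.5 − 2·36 = -45.7500; (r_i+r_j)·cross = 4.5·-45.7500 = -205.8750
Σcross = 978.0000 → A = |Σcross|/2 = 489.0000 mm²
Σ(r_i+r_j)·cross = 27188.7500 → first moment M = |Σ|/6 = 4531.4583
R_c = M/A = 4531.4583/489.0000 = 9.2668 mm
θ = 181° = 3.159046 rad
V = θ·R_c·A = 3.159046·9.2668·489.0000 = 14315.085 mm³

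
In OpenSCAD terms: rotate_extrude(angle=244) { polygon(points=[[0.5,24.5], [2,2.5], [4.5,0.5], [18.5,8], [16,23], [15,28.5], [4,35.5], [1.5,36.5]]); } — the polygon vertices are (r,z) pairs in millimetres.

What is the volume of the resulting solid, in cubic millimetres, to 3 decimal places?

Profile (r,z), 8 vertices: (0.5,24.5) (2,2.5) (4.5,0.5) (18.5,8) (16,23) (15,28.5) (4,35.5) (1.5,36.5)
edge 0: (0.5,24.5)→(2,2.5)  cross = 0.5·2.5 − 2·24.5 = -47.7500; (r_i+r_j)·cross = 2.5·-47.7500 = -119.3750
edge 1: (2,2.5)→(4.5,0.5)  cross = 2·0.5 − 4.5·2.5 = -10.2500; (r_i+r_j)·cross = 6.5·-10.2500 = -66.6250
edge 2: (4.5,0.5)→(18.5,8)  cross = 4.5·8 − 18.5·0.5 = 26.7500; (r_i+r_j)·cross = 23·26.7500 = 615.2500
edge 3: (18.5,8)→(16,23)  cross = 18.5·23 − 16·8 = 297.5000; (r_i+r_j)·cross = 34.5·297.5000 = 10263.7500
edge 4: (16,23)→(15,28.5)  cross = 16·28.5 − 15·23 = 111.0000; (r_i+r_j)·cross = 31·111.0000 = 3441.0000
edge 5: (15,28.5)→(4,35.5)  cross = 15·35.5 − 4·28.5 = 418.5000; (r_i+r_j)·cross = 19·418.5000 = 7951.5000
edge 6: (4,35.5)→(1.5,36.5)  cross = 4·36.5 − 1.5·35.5 = 92.7500; (r_i+r_j)·cross = 5.5·92.7500 = 510.1250
edge 7: (1.5,36.5)→(0.5,24.5)  cross = 1.5·24.5 − 0.5·36.5 = 18.5000; (r_i+r_j)·cross = 2·18.5000 = 37.0000
Σcross = 907.0000 → A = |Σcross|/2 = 453.5000 mm²
Σ(r_i+r_j)·cross = 22632.6250 → first moment M = |Σ|/6 = 3772.1042
R_c = M/A = 3772.1042/453.5000 = 8.3178 mm
θ = 244° = 4.258603 rad
V = θ·R_c·A = 4.258603·8.3178·453.5000 = 16063.896 mm³

Volume = 16063.896 mm³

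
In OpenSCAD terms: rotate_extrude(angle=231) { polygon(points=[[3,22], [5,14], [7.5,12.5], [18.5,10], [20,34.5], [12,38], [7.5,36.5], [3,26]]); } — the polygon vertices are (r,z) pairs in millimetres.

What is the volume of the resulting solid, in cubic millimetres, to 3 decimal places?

Profile (r,z), 8 vertices: (3,22) (5,14) (7.5,12.5) (18.5,10) (20,34.5) (12,38) (7.5,36.5) (3,26)
edge 0: (3,22)→(5,14)  cross = 3·14 − 5·22 = -68.0000; (r_i+r_j)·cross = 8·-68.0000 = -544.0000
edge 1: (5,14)→(7.5,12.5)  cross = 5·12.5 − 7.5·14 = -42.5000; (r_i+r_j)·cross = 12.5·-42.5000 = -531.2500
edge 2: (7.5,12.5)→(18.5,10)  cross = 7.5·10 − 18.5·12.5 = -156.2500; (r_i+r_j)·cross = 26·-156.2500 = -4062.5000
edge 3: (18.5,10)→(20,34.5)  cross = 18.5·34.5 − 20·10 = 438.2500; (r_i+r_j)·cross = 38.5·438.2500 = 16872.6250
edge 4: (20,34.5)→(12,38)  cross = 20·38 − 12·34.5 = 346.0000; (r_i+r_j)·cross = 32·346.0000 = 11072.0000
edge 5: (12,38)→(7.5,36.5)  cross = 12·36.5 − 7.5·38 = 153.0000; (r_i+r_j)·cross = 19.5·153.0000 = 2983.5000
edge 6: (7.5,36.5)→(3,26)  cross = 7.5·26 − 3·36.5 = 85.5000; (r_i+r_j)·cross = 10.5·85.5000 = 897.7500
edge 7: (3,26)→(3,22)  cross = 3·22 − 3·26 = -12.0000; (r_i+r_j)·cross = 6·-12.0000 = -72.0000
Σcross = 744.0000 → A = |Σcross|/2 = 372.0000 mm²
Σ(r_i+r_j)·cross = 26616.1250 → first moment M = |Σ|/6 = 4436.0208
R_c = M/A = 4436.0208/372.0000 = 11.9248 mm
θ = 231° = 4.031711 rad
V = θ·R_c·A = 4.031711·11.9248·372.0000 = 17884.752 mm³

Volume = 17884.752 mm³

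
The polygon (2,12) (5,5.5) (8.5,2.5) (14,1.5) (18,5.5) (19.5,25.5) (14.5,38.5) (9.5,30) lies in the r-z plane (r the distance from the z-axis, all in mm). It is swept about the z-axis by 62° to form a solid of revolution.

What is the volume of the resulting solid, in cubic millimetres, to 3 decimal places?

Volume = 5179.965 mm³

Profile (r,z), 8 vertices: (2,12) (5,5.5) (8.5,2.5) (14,1.5) (18,5.5) (19.5,25.5) (14.5,38.5) (9.5,30)
edge 0: (2,12)→(5,5.5)  cross = 2·5.5 − 5·12 = -49.0000; (r_i+r_j)·cross = 7·-49.0000 = -343.0000
edge 1: (5,5.5)→(8.5,2.5)  cross = 5·2.5 − 8.5·5.5 = -34.2500; (r_i+r_j)·cross = 13.5·-34.2500 = -462.3750
edge 2: (8.5,2.5)→(14,1.5)  cross = 8.5·1.5 − 14·2.5 = -22.2500; (r_i+r_j)·cross = 22.5·-22.2500 = -500.6250
edge 3: (14,1.5)→(18,5.5)  cross = 14·5.5 − 18·1.5 = 50.0000; (r_i+r_j)·cross = 32·50.0000 = 1600.0000
edge 4: (18,5.5)→(19.5,25.5)  cross = 18·25.5 − 19.5·5.5 = 351.7500; (r_i+r_j)·cross = 37.5·351.7500 = 13190.6250
edge 5: (19.5,25.5)→(14.5,38.5)  cross = 19.5·38.5 − 14.5·25.5 = 381.0000; (r_i+r_j)·cross = 34·381.0000 = 12954.0000
edge 6: (14.5,38.5)→(9.5,30)  cross = 14.5·30 − 9.5·38.5 = 69.2500; (r_i+r_j)·cross = 24·69.2500 = 1662.0000
edge 7: (9.5,30)→(2,12)  cross = 9.5·12 − 2·30 = 54.0000; (r_i+r_j)·cross = 11.5·54.0000 = 621.0000
Σcross = 800.5000 → A = |Σcross|/2 = 400.2500 mm²
Σ(r_i+r_j)·cross = 28721.6250 → first moment M = |Σ|/6 = 4786.9375
R_c = M/A = 4786.9375/400.2500 = 11.9599 mm
θ = 62° = 1.082104 rad
V = θ·R_c·A = 1.082104·11.9599·400.2500 = 5179.965 mm³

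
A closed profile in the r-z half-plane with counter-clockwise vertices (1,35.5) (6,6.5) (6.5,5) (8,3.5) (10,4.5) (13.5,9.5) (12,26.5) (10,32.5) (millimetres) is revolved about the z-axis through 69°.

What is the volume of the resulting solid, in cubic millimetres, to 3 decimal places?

Volume = 2305.639 mm³

Profile (r,z), 8 vertices: (1,35.5) (6,6.5) (6.5,5) (8,3.5) (10,4.5) (13.5,9.5) (12,26.5) (10,32.5)
edge 0: (1,35.5)→(6,6.5)  cross = 1·6.5 − 6·35.5 = -206.5000; (r_i+r_j)·cross = 7·-206.5000 = -1445.5000
edge 1: (6,6.5)→(6.5,5)  cross = 6·5 − 6.5·6.5 = -12.2500; (r_i+r_j)·cross = 12.5·-12.2500 = -153.1250
edge 2: (6.5,5)→(8,3.5)  cross = 6.5·3.5 − 8·5 = -17.2500; (r_i+r_j)·cross = 14.5·-17.2500 = -250.1250
edge 3: (8,3.5)→(10,4.5)  cross = 8·4.5 − 10·3.5 = 1.0000; (r_i+r_j)·cross = 18·1.0000 = 18.0000
edge 4: (10,4.5)→(13.5,9.5)  cross = 10·9.5 − 13.5·4.5 = 34.2500; (r_i+r_j)·cross = 23.5·34.2500 = 804.8750
edge 5: (13.5,9.5)→(12,26.5)  cross = 13.5·26.5 − 12·9.5 = 243.7500; (r_i+r_j)·cross = 25.5·243.7500 = 6215.6250
edge 6: (12,26.5)→(10,32.5)  cross = 12·32.5 − 10·26.5 = 125.0000; (r_i+r_j)·cross = 22·125.0000 = 2750.0000
edge 7: (10,32.5)→(1,35.5)  cross = 10·35.5 − 1·32.5 = 322.5000; (r_i+r_j)·cross = 11·322.5000 = 3547.5000
Σcross = 490.5000 → A = |Σcross|/2 = 245.2500 mm²
Σ(r_i+r_j)·cross = 11487.2500 → first moment M = |Σ|/6 = 1914.5417
R_c = M/A = 1914.5417/245.2500 = 7.8065 mm
θ = 69° = 1.204277 rad
V = θ·R_c·A = 1.204277·7.8065·245.2500 = 2305.639 mm³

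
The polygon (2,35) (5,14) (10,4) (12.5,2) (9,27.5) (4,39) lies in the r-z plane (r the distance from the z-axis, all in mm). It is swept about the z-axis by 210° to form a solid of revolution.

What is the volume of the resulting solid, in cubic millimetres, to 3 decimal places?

Volume = 4278.882 mm³

Profile (r,z), 6 vertices: (2,35) (5,14) (10,4) (12.5,2) (9,27.5) (4,39)
edge 0: (2,35)→(5,14)  cross = 2·14 − 5·35 = -147.0000; (r_i+r_j)·cross = 7·-147.0000 = -1029.0000
edge 1: (5,14)→(10,4)  cross = 5·4 − 10·14 = -120.0000; (r_i+r_j)·cross = 15·-120.0000 = -1800.0000
edge 2: (10,4)→(12.5,2)  cross = 10·2 − 12.5·4 = -30.0000; (r_i+r_j)·cross = 22.5·-30.0000 = -675.0000
edge 3: (12.5,2)→(9,27.5)  cross = 12.5·27.5 − 9·2 = 325.7500; (r_i+r_j)·cross = 21.5·325.7500 = 7003.6250
edge 4: (9,27.5)→(4,39)  cross = 9·39 − 4·27.5 = 241.0000; (r_i+r_j)·cross = 13·241.0000 = 3133.0000
edge 5: (4,39)→(2,35)  cross = 4·35 − 2·39 = 62.0000; (r_i+r_j)·cross = 6·62.0000 = 372.0000
Σcross = 331.7500 → A = |Σcross|/2 = 165.8750 mm²
Σ(r_i+r_j)·cross = 7004.6250 → first moment M = |Σ|/6 = 1167.4375
R_c = M/A = 1167.4375/165.8750 = 7.0381 mm
θ = 210° = 3.665191 rad
V = θ·R_c·A = 3.665191·7.0381·165.8750 = 4278.882 mm³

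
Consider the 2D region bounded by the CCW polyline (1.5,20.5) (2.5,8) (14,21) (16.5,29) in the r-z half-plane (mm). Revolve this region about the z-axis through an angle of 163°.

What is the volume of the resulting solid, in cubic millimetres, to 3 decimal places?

Profile (r,z), 4 vertices: (1.5,20.5) (2.5,8) (14,21) (16.5,29)
edge 0: (1.5,20.5)→(2.5,8)  cross = 1.5·8 − 2.5·20.5 = -39.2500; (r_i+r_j)·cross = 4·-39.2500 = -157.0000
edge 1: (2.5,8)→(14,21)  cross = 2.5·21 − 14·8 = -59.5000; (r_i+r_j)·cross = 16.5·-59.5000 = -981.7500
edge 2: (14,21)→(16.5,29)  cross = 14·29 − 16.5·21 = 59.5000; (r_i+r_j)·cross = 30.5·59.5000 = 1814.7500
edge 3: (16.5,29)→(1.5,20.5)  cross = 16.5·20.5 − 1.5·29 = 294.7500; (r_i+r_j)·cross = 18·294.7500 = 5305.5000
Σcross = 255.5000 → A = |Σcross|/2 = 127.7500 mm²
Σ(r_i+r_j)·cross = 5981.5000 → first moment M = |Σ|/6 = 996.9167
R_c = M/A = 996.9167/127.7500 = 7.8037 mm
θ = 163° = 2.844887 rad
V = θ·R_c·A = 2.844887·7.8037·127.7500 = 2836.115 mm³

Volume = 2836.115 mm³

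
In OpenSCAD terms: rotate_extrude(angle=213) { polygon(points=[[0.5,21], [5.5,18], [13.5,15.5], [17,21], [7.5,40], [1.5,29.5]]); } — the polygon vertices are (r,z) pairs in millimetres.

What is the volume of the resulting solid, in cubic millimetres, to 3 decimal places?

Profile (r,z), 6 vertices: (0.5,21) (5.5,18) (13.5,15.5) (17,21) (7.5,40) (1.5,29.5)
edge 0: (0.5,21)→(5.5,18)  cross = 0.5·18 − 5.5·21 = -106.5000; (r_i+r_j)·cross = 6·-106.5000 = -639.0000
edge 1: (5.5,18)→(13.5,15.5)  cross = 5.5·15.5 − 13.5·18 = -157.7500; (r_i+r_j)·cross = 19·-157.7500 = -2997.2500
edge 2: (13.5,15.5)→(17,21)  cross = 13.5·21 − 17·15.5 = 20.0000; (r_i+r_j)·cross = 30.5·20.0000 = 610.0000
edge 3: (17,21)→(7.5,40)  cross = 17·40 − 7.5·21 = 522.5000; (r_i+r_j)·cross = 24.5·522.5000 = 12801.2500
edge 4: (7.5,40)→(1.5,29.5)  cross = 7.5·29.5 − 1.5·40 = 161.2500; (r_i+r_j)·cross = 9·161.2500 = 1451.2500
edge 5: (1.5,29.5)→(0.5,21)  cross = 1.5·21 − 0.5·29.5 = 16.7500; (r_i+r_j)·cross = 2·16.7500 = 33.5000
Σcross = 456.2500 → A = |Σcross|/2 = 228.1250 mm²
Σ(r_i+r_j)·cross = 11259.7500 → first moment M = |Σ|/6 = 1876.6250
R_c = M/A = 1876.6250/228.1250 = 8.2263 mm
θ = 213° = 3.717551 rad
V = θ·R_c·A = 3.717551·8.2263·228.1250 = 6976.450 mm³

Volume = 6976.450 mm³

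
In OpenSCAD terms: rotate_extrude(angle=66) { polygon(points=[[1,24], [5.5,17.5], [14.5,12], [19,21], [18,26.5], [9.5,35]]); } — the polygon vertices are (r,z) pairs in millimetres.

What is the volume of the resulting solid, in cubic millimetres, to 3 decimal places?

Volume = 2905.783 mm³

Profile (r,z), 6 vertices: (1,24) (5.5,17.5) (14.5,12) (19,21) (18,26.5) (9.5,35)
edge 0: (1,24)→(5.5,17.5)  cross = 1·17.5 − 5.5·24 = -114.5000; (r_i+r_j)·cross = 6.5·-114.5000 = -744.2500
edge 1: (5.5,17.5)→(14.5,12)  cross = 5.5·12 − 14.5·17.5 = -187.7500; (r_i+r_j)·cross = 20·-187.7500 = -3755.0000
edge 2: (14.5,12)→(19,21)  cross = 14.5·21 − 19·12 = 76.5000; (r_i+r_j)·cross = 33.5·76.5000 = 2562.7500
edge 3: (19,21)→(18,26.5)  cross = 19·26.5 − 18·21 = 125.5000; (r_i+r_j)·cross = 37·125.5000 = 4643.5000
edge 4: (18,26.5)→(9.5,35)  cross = 18·35 − 9.5·26.5 = 378.2500; (r_i+r_j)·cross = 27.5·378.2500 = 10401.8750
edge 5: (9.5,35)→(1,24)  cross = 9.5·24 − 1·35 = 193.0000; (r_i+r_j)·cross = 10.5·193.0000 = 2026.5000
Σcross = 471.0000 → A = |Σcross|/2 = 235.5000 mm²
Σ(r_i+r_j)·cross = 15135.3750 → first moment M = |Σ|/6 = 2522.5625
R_c = M/A = 2522.5625/235.5000 = 10.7115 mm
θ = 66° = 1.151917 rad
V = θ·R_c·A = 1.151917·10.7115·235.5000 = 2905.783 mm³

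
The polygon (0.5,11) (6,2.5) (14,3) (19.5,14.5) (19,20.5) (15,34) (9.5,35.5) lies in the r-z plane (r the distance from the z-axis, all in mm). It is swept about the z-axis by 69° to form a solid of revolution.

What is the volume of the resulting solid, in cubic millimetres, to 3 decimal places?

Profile (r,z), 7 vertices: (0.5,11) (6,2.5) (14,3) (19.5,14.5) (19,20.5) (15,34) (9.5,35.5)
edge 0: (0.5,11)→(6,2.5)  cross = 0.5·2.5 − 6·11 = -64.7500; (r_i+r_j)·cross = 6.5·-64.7500 = -420.8750
edge 1: (6,2.5)→(14,3)  cross = 6·3 − 14·2.5 = -17.0000; (r_i+r_j)·cross = 20·-17.0000 = -340.0000
edge 2: (14,3)→(19.5,14.5)  cross = 14·14.5 − 19.5·3 = 144.5000; (r_i+r_j)·cross = 33.5·144.5000 = 4840.7500
edge 3: (19.5,14.5)→(19,20.5)  cross = 19.5·20.5 − 19·14.5 = 124.2500; (r_i+r_j)·cross = 38.5·124.2500 = 4783.6250
edge 4: (19,20.5)→(15,34)  cross = 19·34 − 15·20.5 = 338.5000; (r_i+r_j)·cross = 34·338.5000 = 11509.0000
edge 5: (15,34)→(9.5,35.5)  cross = 15·35.5 − 9.5·34 = 209.5000; (r_i+r_j)·cross = 24.5·209.5000 = 5132.7500
edge 6: (9.5,35.5)→(0.5,11)  cross = 9.5·11 − 0.5·35.5 = 86.7500; (r_i+r_j)·cross = 10·86.7500 = 867.5000
Σcross = 821.7500 → A = |Σcross|/2 = 410.8750 mm²
Σ(r_i+r_j)·cross = 26372.7500 → first moment M = |Σ|/6 = 4395.4583
R_c = M/A = 4395.4583/410.8750 = 10.6978 mm
θ = 69° = 1.204277 rad
V = θ·R_c·A = 1.204277·10.6978·410.8750 = 5293.350 mm³

Volume = 5293.350 mm³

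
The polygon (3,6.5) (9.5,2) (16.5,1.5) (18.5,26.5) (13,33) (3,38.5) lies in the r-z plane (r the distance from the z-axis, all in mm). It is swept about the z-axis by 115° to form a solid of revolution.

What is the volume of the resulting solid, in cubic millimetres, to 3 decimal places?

Volume = 9157.566 mm³

Profile (r,z), 6 vertices: (3,6.5) (9.5,2) (16.5,1.5) (18.5,26.5) (13,33) (3,38.5)
edge 0: (3,6.5)→(9.5,2)  cross = 3·2 − 9.5·6.5 = -55.7500; (r_i+r_j)·cross = 12.5·-55.7500 = -696.8750
edge 1: (9.5,2)→(16.5,1.5)  cross = 9.5·1.5 − 16.5·2 = -18.7500; (r_i+r_j)·cross = 26·-18.7500 = -487.5000
edge 2: (16.5,1.5)→(18.5,26.5)  cross = 16.5·26.5 − 18.5·1.5 = 409.5000; (r_i+r_j)·cross = 35·409.5000 = 14332.5000
edge 3: (18.5,26.5)→(13,33)  cross = 18.5·33 − 13·26.5 = 266.0000; (r_i+r_j)·cross = 31.5·266.0000 = 8379.0000
edge 4: (13,33)→(3,38.5)  cross = 13·38.5 − 3·33 = 401.5000; (r_i+r_j)·cross = 16·401.5000 = 6424.0000
edge 5: (3,38.5)→(3,6.5)  cross = 3·6.5 − 3·38.5 = -96.0000; (r_i+r_j)·cross = 6·-96.0000 = -576.0000
Σcross = 906.5000 → A = |Σcross|/2 = 453.2500 mm²
Σ(r_i+r_j)·cross = 27375.1250 → first moment M = |Σ|/6 = 4562.5208
R_c = M/A = 4562.5208/453.2500 = 10.0662 mm
θ = 115° = 2.007129 rad
V = θ·R_c·A = 2.007129·10.0662·453.2500 = 9157.566 mm³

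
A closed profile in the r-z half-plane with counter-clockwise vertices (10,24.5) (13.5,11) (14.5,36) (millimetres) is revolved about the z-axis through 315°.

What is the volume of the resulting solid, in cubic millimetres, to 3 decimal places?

Profile (r,z), 3 vertices: (10,24.5) (13.5,11) (14.5,36)
edge 0: (10,24.5)→(13.5,11)  cross = 10·11 − 13.5·24.5 = -220.7500; (r_i+r_j)·cross = 23.5·-220.7500 = -5187.6250
edge 1: (13.5,11)→(14.5,36)  cross = 13.5·36 − 14.5·11 = 326.5000; (r_i+r_j)·cross = 28·326.5000 = 9142.0000
edge 2: (14.5,36)→(10,24.5)  cross = 14.5·24.5 − 10·36 = -4.7500; (r_i+r_j)·cross = 24.5·-4.7500 = -116.3750
Σcross = 101.0000 → A = |Σcross|/2 = 50.5000 mm²
Σ(r_i+r_j)·cross = 3838.0000 → first moment M = |Σ|/6 = 639.6667
R_c = M/A = 639.6667/50.5000 = 12.6667 mm
θ = 315° = 5.497787 rad
V = θ·R_c·A = 5.497787·12.6667·50.5000 = 3516.751 mm³

Volume = 3516.751 mm³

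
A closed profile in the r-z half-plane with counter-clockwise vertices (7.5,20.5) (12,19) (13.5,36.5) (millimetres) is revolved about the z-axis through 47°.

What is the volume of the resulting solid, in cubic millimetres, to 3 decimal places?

Profile (r,z), 3 vertices: (7.5,20.5) (12,19) (13.5,36.5)
edge 0: (7.5,20.5)→(12,19)  cross = 7.5·19 − 12·20.5 = -103.5000; (r_i+r_j)·cross = 19.5·-103.5000 = -2018.2500
edge 1: (12,19)→(13.5,36.5)  cross = 12·36.5 − 13.5·19 = 181.5000; (r_i+r_j)·cross = 25.5·181.5000 = 4628.2500
edge 2: (13.5,36.5)→(7.5,20.5)  cross = 13.5·20.5 − 7.5·36.5 = 3.0000; (r_i+r_j)·cross = 21·3.0000 = 63.0000
Σcross = 81.0000 → A = |Σcross|/2 = 40.5000 mm²
Σ(r_i+r_j)·cross = 2673.0000 → first moment M = |Σ|/6 = 445.5000
R_c = M/A = 445.5000/40.5000 = 11.0000 mm
θ = 47° = 0.820305 rad
V = θ·R_c·A = 0.820305·11.0000·40.5000 = 365.446 mm³

Volume = 365.446 mm³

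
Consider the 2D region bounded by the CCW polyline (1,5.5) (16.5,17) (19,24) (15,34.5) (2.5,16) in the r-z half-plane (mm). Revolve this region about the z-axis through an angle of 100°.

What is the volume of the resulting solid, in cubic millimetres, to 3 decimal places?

Profile (r,z), 5 vertices: (1,5.5) (16.5,17) (19,24) (15,34.5) (2.5,16)
edge 0: (1,5.5)→(16.5,17)  cross = 1·17 − 16.5·5.5 = -73.7500; (r_i+r_j)·cross = 17.5·-73.7500 = -1290.6250
edge 1: (16.5,17)→(19,24)  cross = 16.5·24 − 19·17 = 73.0000; (r_i+r_j)·cross = 35.5·73.0000 = 2591.5000
edge 2: (19,24)→(15,34.5)  cross = 19·34.5 − 15·24 = 295.5000; (r_i+r_j)·cross = 34·295.5000 = 10047.0000
edge 3: (15,34.5)→(2.5,16)  cross = 15·16 − 2.5·34.5 = 153.7500; (r_i+r_j)·cross = 17.5·153.7500 = 2690.6250
edge 4: (2.5,16)→(1,5.5)  cross = 2.5·5.5 − 1·16 = -2.2500; (r_i+r_j)·cross = 3.5·-2.2500 = -7.8750
Σcross = 446.2500 → A = |Σcross|/2 = 223.1250 mm²
Σ(r_i+r_j)·cross = 14030.6250 → first moment M = |Σ|/6 = 2338.4375
R_c = M/A = 2338.4375/223.1250 = 10.4804 mm
θ = 100° = 1.745329 rad
V = θ·R_c·A = 1.745329·10.4804·223.1250 = 4081.343 mm³

Volume = 4081.343 mm³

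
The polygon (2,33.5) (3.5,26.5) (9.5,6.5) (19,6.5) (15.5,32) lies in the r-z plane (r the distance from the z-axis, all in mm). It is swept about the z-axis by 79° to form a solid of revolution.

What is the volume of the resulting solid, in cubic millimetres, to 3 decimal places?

Profile (r,z), 5 vertices: (2,33.5) (3.5,26.5) (9.5,6.5) (19,6.5) (15.5,32)
edge 0: (2,33.5)→(3.5,26.5)  cross = 2·26.5 − 3.5·33.5 = -64.2500; (r_i+r_j)·cross = 5.5·-64.2500 = -353.3750
edge 1: (3.5,26.5)→(9.5,6.5)  cross = 3.5·6.5 − 9.5·26.5 = -229.0000; (r_i+r_j)·cross = 13·-229.0000 = -2977.0000
edge 2: (9.5,6.5)→(19,6.5)  cross = 9.5·6.5 − 19·6.5 = -61.7500; (r_i+r_j)·cross = 28.5·-61.7500 = -1759.8750
edge 3: (19,6.5)→(15.5,32)  cross = 19·32 − 15.5·6.5 = 507.2500; (r_i+r_j)·cross = 34.5·507.2500 = 17500.1250
edge 4: (15.5,32)→(2,33.5)  cross = 15.5·33.5 − 2·32 = 455.2500; (r_i+r_j)·cross = 17.5·455.2500 = 7966.8750
Σcross = 607.5000 → A = |Σcross|/2 = 303.7500 mm²
Σ(r_i+r_j)·cross = 20376.7500 → first moment M = |Σ|/6 = 3396.1250
R_c = M/A = 3396.1250/303.7500 = 11.1807 mm
θ = 79° = 1.378810 rad
V = θ·R_c·A = 1.378810·11.1807·303.7500 = 4682.611 mm³

Volume = 4682.611 mm³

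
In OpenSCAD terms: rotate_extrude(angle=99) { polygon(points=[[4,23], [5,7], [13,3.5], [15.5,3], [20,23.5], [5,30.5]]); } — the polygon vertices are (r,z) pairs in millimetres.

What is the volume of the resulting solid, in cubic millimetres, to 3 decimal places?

Profile (r,z), 6 vertices: (4,23) (5,7) (13,3.5) (15.5,3) (20,23.5) (5,30.5)
edge 0: (4,23)→(5,7)  cross = 4·7 − 5·23 = -87.0000; (r_i+r_j)·cross = 9·-87.0000 = -783.0000
edge 1: (5,7)→(13,3.5)  cross = 5·3.5 − 13·7 = -73.5000; (r_i+r_j)·cross = 18·-73.5000 = -1323.0000
edge 2: (13,3.5)→(15.5,3)  cross = 13·3 − 15.5·3.5 = -15.2500; (r_i+r_j)·cross = 28.5·-15.2500 = -434.6250
edge 3: (15.5,3)→(20,23.5)  cross = 15.5·23.5 − 20·3 = 304.2500; (r_i+r_j)·cross = 35.5·304.2500 = 10800.8750
edge 4: (20,23.5)→(5,30.5)  cross = 20·30.5 − 5·23.5 = 492.5000; (r_i+r_j)·cross = 25·492.5000 = 12312.5000
edge 5: (5,30.5)→(4,23)  cross = 5·23 − 4·30.5 = -7.0000; (r_i+r_j)·cross = 9·-7.0000 = -63.0000
Σcross = 614.0000 → A = |Σcross|/2 = 307.0000 mm²
Σ(r_i+r_j)·cross = 20509.7500 → first moment M = |Σ|/6 = 3418.2917
R_c = M/A = 3418.2917/307.0000 = 11.1345 mm
θ = 99° = 1.727876 rad
V = θ·R_c·A = 1.727876·11.1345·307.0000 = 5906.384 mm³

Volume = 5906.384 mm³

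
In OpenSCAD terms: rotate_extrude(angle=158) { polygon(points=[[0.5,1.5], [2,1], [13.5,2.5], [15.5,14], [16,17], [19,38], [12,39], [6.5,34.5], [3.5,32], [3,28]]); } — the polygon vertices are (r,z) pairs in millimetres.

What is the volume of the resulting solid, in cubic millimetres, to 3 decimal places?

Profile (r,z), 10 vertices: (0.5,1.5) (2,1) (13.5,2.5) (15.5,14) (16,17) (19,38) (12,39) (6.5,34.5) (3.5,32) (3,28)
edge 0: (0.5,1.5)→(2,1)  cross = 0.5·1 − 2·1.5 = -2.5000; (r_i+r_j)·cross = 2.5·-2.5000 = -6.2500
edge 1: (2,1)→(13.5,2.5)  cross = 2·2.5 − 13.5·1 = -8.5000; (r_i+r_j)·cross = 15.5·-8.5000 = -131.7500
edge 2: (13.5,2.5)→(15.5,14)  cross = 13.5·14 − 15.5·2.5 = 150.2500; (r_i+r_j)·cross = 29·150.2500 = 4357.2500
edge 3: (15.5,14)→(16,17)  cross = 15.5·17 − 16·14 = 39.5000; (r_i+r_j)·cross = 31.5·39.5000 = 1244.2500
edge 4: (16,17)→(19,38)  cross = 16·38 − 19·17 = 285.0000; (r_i+r_j)·cross = 35·285.0000 = 9975.0000
edge 5: (19,38)→(12,39)  cross = 19·39 − 12·38 = 285.0000; (r_i+r_j)·cross = 31·285.0000 = 8835.0000
edge 6: (12,39)→(6.5,34.5)  cross = 12·34.5 − 6.5·39 = 160.5000; (r_i+r_j)·cross = 18.5·160.5000 = 2969.2500
edge 7: (6.5,34.5)→(3.5,32)  cross = 6.5·32 − 3.5·34.5 = 87.2500; (r_i+r_j)·cross = 10·87.2500 = 872.5000
edge 8: (3.5,32)→(3,28)  cross = 3.5·28 − 3·32 = 2.0000; (r_i+r_j)·cross = 6.5·2.0000 = 13.0000
edge 9: (3,28)→(0.5,1.5)  cross = 3·1.5 − 0.5·28 = -9.5000; (r_i+r_j)·cross = 3.5·-9.5000 = -33.2500
Σcross = 989.0000 → A = |Σcross|/2 = 494.5000 mm²
Σ(r_i+r_j)·cross = 28095.0000 → first moment M = |Σ|/6 = 4682.5000
R_c = M/A = 4682.5000/494.5000 = 9.4692 mm
θ = 158° = 2.757620 rad
V = θ·R_c·A = 2.757620·9.4692·494.5000 = 12912.557 mm³

Volume = 12912.557 mm³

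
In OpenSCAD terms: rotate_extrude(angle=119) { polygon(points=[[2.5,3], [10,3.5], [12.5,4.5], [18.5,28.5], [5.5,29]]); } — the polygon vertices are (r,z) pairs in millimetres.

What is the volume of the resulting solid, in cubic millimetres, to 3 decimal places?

Profile (r,z), 5 vertices: (2.5,3) (10,3.5) (12.5,4.5) (18.5,28.5) (5.5,29)
edge 0: (2.5,3)→(10,3.5)  cross = 2.5·3.5 − 10·3 = -21.2500; (r_i+r_j)·cross = 12.5·-21.2500 = -265.6250
edge 1: (10,3.5)→(12.5,4.5)  cross = 10·4.5 − 12.5·3.5 = 1.2500; (r_i+r_j)·cross = 22.5·1.2500 = 28.1250
edge 2: (12.5,4.5)→(18.5,28.5)  cross = 12.5·28.5 − 18.5·4.5 = 273.0000; (r_i+r_j)·cross = 31·273.0000 = 8463.0000
edge 3: (18.5,28.5)→(5.5,29)  cross = 18.5·29 − 5.5·28.5 = 379.7500; (r_i+r_j)·cross = 24·379.7500 = 9114.0000
edge 4: (5.5,29)→(2.5,3)  cross = 5.5·3 − 2.5·29 = -56.0000; (r_i+r_j)·cross = 8·-56.0000 = -448.0000
Σcross = 576.7500 → A = |Σcross|/2 = 288.3750 mm²
Σ(r_i+r_j)·cross = 16891.5000 → first moment M = |Σ|/6 = 2815.2500
R_c = M/A = 2815.2500/288.3750 = 9.7625 mm
θ = 119° = 2.076942 rad
V = θ·R_c·A = 2.076942·9.7625·288.3750 = 5847.110 mm³

Volume = 5847.110 mm³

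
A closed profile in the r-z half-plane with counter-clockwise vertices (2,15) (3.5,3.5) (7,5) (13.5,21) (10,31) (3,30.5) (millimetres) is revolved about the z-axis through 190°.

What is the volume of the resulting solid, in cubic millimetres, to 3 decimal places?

Profile (r,z), 6 vertices: (2,15) (3.5,3.5) (7,5) (13.5,21) (10,31) (3,30.5)
edge 0: (2,15)→(3.5,3.5)  cross = 2·3.5 − 3.5·15 = -45.5000; (r_i+r_j)·cross = 5.5·-45.5000 = -250.2500
edge 1: (3.5,3.5)→(7,5)  cross = 3.5·5 − 7·3.5 = -7.0000; (r_i+r_j)·cross = 10.5·-7.0000 = -73.5000
edge 2: (7,5)→(13.5,21)  cross = 7·21 − 13.5·5 = 79.5000; (r_i+r_j)·cross = 20.5·79.5000 = 1629.7500
edge 3: (13.5,21)→(10,31)  cross = 13.5·31 − 10·21 = 208.5000; (r_i+r_j)·cross = 23.5·208.5000 = 4899.7500
edge 4: (10,31)→(3,30.5)  cross = 10·30.5 − 3·31 = 212.0000; (r_i+r_j)·cross = 13·212.0000 = 2756.0000
edge 5: (3,30.5)→(2,15)  cross = 3·15 − 2·30.5 = -16.0000; (r_i+r_j)·cross = 5·-16.0000 = -80.0000
Σcross = 431.5000 → A = |Σcross|/2 = 215.7500 mm²
Σ(r_i+r_j)·cross = 8881.7500 → first moment M = |Σ|/6 = 1480.2917
R_c = M/A = 1480.2917/215.7500 = 6.8611 mm
θ = 190° = 3.316126 rad
V = θ·R_c·A = 3.316126·6.8611·215.7500 = 4908.833 mm³

Volume = 4908.833 mm³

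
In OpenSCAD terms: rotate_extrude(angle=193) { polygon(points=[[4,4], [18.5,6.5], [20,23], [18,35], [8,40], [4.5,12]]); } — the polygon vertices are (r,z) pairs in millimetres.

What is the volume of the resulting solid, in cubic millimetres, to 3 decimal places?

Profile (r,z), 6 vertices: (4,4) (18.5,6.5) (20,23) (18,35) (8,40) (4.5,12)
edge 0: (4,4)→(18.5,6.5)  cross = 4·6.5 − 18.5·4 = -48.0000; (r_i+r_j)·cross = 22.5·-48.0000 = -1080.0000
edge 1: (18.5,6.5)→(20,23)  cross = 18.5·23 − 20·6.5 = 295.5000; (r_i+r_j)·cross = 38.5·295.5000 = 11376.7500
edge 2: (20,23)→(18,35)  cross = 20·35 − 18·23 = 286.0000; (r_i+r_j)·cross = 38·286.0000 = 10868.0000
edge 3: (18,35)→(8,40)  cross = 18·40 − 8·35 = 440.0000; (r_i+r_j)·cross = 26·440.0000 = 11440.0000
edge 4: (8,40)→(4.5,12)  cross = 8·12 − 4.5·40 = -84.0000; (r_i+r_j)·cross = 12.5·-84.0000 = -1050.0000
edge 5: (4.5,12)→(4,4)  cross = 4.5·4 − 4·12 = -30.0000; (r_i+r_j)·cross = 8.5·-30.0000 = -255.0000
Σcross = 859.5000 → A = |Σcross|/2 = 429.7500 mm²
Σ(r_i+r_j)·cross = 31299.7500 → first moment M = |Σ|/6 = 5216.6250
R_c = M/A = 5216.6250/429.7500 = 12.1387 mm
θ = 193° = 3.368485 rad
V = θ·R_c·A = 3.368485·12.1387·429.7500 = 17572.125 mm³

Volume = 17572.125 mm³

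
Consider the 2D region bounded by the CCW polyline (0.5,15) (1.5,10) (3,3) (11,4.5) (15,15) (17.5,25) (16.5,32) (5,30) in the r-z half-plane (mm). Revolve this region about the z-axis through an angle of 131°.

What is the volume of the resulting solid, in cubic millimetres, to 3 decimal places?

Profile (r,z), 8 vertices: (0.5,15) (1.5,10) (3,3) (11,4.5) (15,15) (17.5,25) (16.5,32) (5,30)
edge 0: (0.5,15)→(1.5,10)  cross = 0.5·10 − 1.5·15 = -17.5000; (r_i+r_j)·cross = 2·-17.5000 = -35.0000
edge 1: (1.5,10)→(3,3)  cross = 1.5·3 − 3·10 = -25.5000; (r_i+r_j)·cross = 4.5·-25.5000 = -114.7500
edge 2: (3,3)→(11,4.5)  cross = 3·4.5 − 11·3 = -19.5000; (r_i+r_j)·cross = 14·-19.5000 = -273.0000
edge 3: (11,4.5)→(15,15)  cross = 11·15 − 15·4.5 = 97.5000; (r_i+r_j)·cross = 26·97.5000 = 2535.0000
edge 4: (15,15)→(17.5,25)  cross = 15·25 − 17.5·15 = 112.5000; (r_i+r_j)·cross = 32.5·112.5000 = 3656.2500
edge 5: (17.5,25)→(16.5,32)  cross = 17.5·32 − 16.5·25 = 147.5000; (r_i+r_j)·cross = 34·147.5000 = 5015.0000
edge 6: (16.5,32)→(5,30)  cross = 16.5·30 − 5·32 = 335.0000; (r_i+r_j)·cross = 21.5·335.0000 = 7202.5000
edge 7: (5,30)→(0.5,15)  cross = 5·15 − 0.5·30 = 60.0000; (r_i+r_j)·cross = 5.5·60.0000 = 330.0000
Σcross = 690.0000 → A = |Σcross|/2 = 345.0000 mm²
Σ(r_i+r_j)·cross = 18316.0000 → first moment M = |Σ|/6 = 3052.6667
R_c = M/A = 3052.6667/345.0000 = 8.8483 mm
θ = 131° = 2.286381 rad
V = θ·R_c·A = 2.286381·8.8483·345.0000 = 6979.560 mm³

Volume = 6979.560 mm³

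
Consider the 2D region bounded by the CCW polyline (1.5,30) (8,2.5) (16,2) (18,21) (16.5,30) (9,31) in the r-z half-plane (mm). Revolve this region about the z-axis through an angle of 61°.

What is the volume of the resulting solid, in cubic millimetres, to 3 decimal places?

Profile (r,z), 6 vertices: (1.5,30) (8,2.5) (16,2) (18,21) (16.5,30) (9,31)
edge 0: (1.5,30)→(8,2.5)  cross = 1.5·2.5 − 8·30 = -236.2500; (r_i+r_j)·cross = 9.5·-236.2500 = -2244.3750
edge 1: (8,2.5)→(16,2)  cross = 8·2 − 16·2.5 = -24.0000; (r_i+r_j)·cross = 24·-24.0000 = -576.0000
edge 2: (16,2)→(18,21)  cross = 16·21 − 18·2 = 300.0000; (r_i+r_j)·cross = 34·300.0000 = 10200.0000
edge 3: (18,21)→(16.5,30)  cross = 18·30 − 16.5·21 = 193.5000; (r_i+r_j)·cross = 34.5·193.5000 = 6675.7500
edge 4: (16.5,30)→(9,31)  cross = 16.5·31 − 9·30 = 241.5000; (r_i+r_j)·cross = 25.5·241.5000 = 6158.2500
edge 5: (9,31)→(1.5,30)  cross = 9·30 − 1.5·31 = 223.5000; (r_i+r_j)·cross = 10.5·223.5000 = 2346.7500
Σcross = 698.2500 → A = |Σcross|/2 = 349.1250 mm²
Σ(r_i+r_j)·cross = 22560.3750 → first moment M = |Σ|/6 = 3760.0625
R_c = M/A = 3760.0625/349.1250 = 10.7700 mm
θ = 61° = 1.064651 rad
V = θ·R_c·A = 1.064651·10.7700·349.1250 = 4003.154 mm³

Volume = 4003.154 mm³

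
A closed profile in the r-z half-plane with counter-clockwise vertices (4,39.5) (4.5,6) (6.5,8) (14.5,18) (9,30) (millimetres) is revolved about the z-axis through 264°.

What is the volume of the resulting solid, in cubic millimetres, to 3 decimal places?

Profile (r,z), 5 vertices: (4,39.5) (4.5,6) (6.5,8) (14.5,18) (9,30)
edge 0: (4,39.5)→(4.5,6)  cross = 4·6 − 4.5·39.5 = -153.7500; (r_i+r_j)·cross = 8.5·-153.7500 = -1306.8750
edge 1: (4.5,6)→(6.5,8)  cross = 4.5·8 − 6.5·6 = -3.0000; (r_i+r_j)·cross = 11·-3.0000 = -33.0000
edge 2: (6.5,8)→(14.5,18)  cross = 6.5·18 − 14.5·8 = 1.0000; (r_i+r_j)·cross = 21·1.0000 = 21.0000
edge 3: (14.5,18)→(9,30)  cross = 14.5·30 − 9·18 = 273.0000; (r_i+r_j)·cross = 23.5·273.0000 = 6415.5000
edge 4: (9,30)→(4,39.5)  cross = 9·39.5 − 4·30 = 235.5000; (r_i+r_j)·cross = 13·235.5000 = 3061.5000
Σcross = 352.7500 → A = |Σcross|/2 = 176.3750 mm²
Σ(r_i+r_j)·cross = 8158.1250 → first moment M = |Σ|/6 = 1359.6875
R_c = M/A = 1359.6875/176.3750 = 7.7091 mm
θ = 264° = 4.607669 rad
V = θ·R_c·A = 4.607669·7.7091·176.3750 = 6264.990 mm³

Volume = 6264.990 mm³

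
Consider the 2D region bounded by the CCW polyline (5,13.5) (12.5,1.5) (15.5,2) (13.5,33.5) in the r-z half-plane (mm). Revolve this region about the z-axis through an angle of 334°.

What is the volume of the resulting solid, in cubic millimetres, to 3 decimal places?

Profile (r,z), 4 vertices: (5,13.5) (12.5,1.5) (15.5,2) (13.5,33.5)
edge 0: (5,13.5)→(12.5,1.5)  cross = 5·1.5 − 12.5·13.5 = -161.2500; (r_i+r_j)·cross = 17.5·-161.2500 = -2821.8750
edge 1: (12.5,1.5)→(15.5,2)  cross = 12.5·2 − 15.5·1.5 = 1.7500; (r_i+r_j)·cross = 28·1.7500 = 49.0000
edge 2: (15.5,2)→(13.5,33.5)  cross = 15.5·33.5 − 13.5·2 = 492.2500; (r_i+r_j)·cross = 29·492.2500 = 14275.2500
edge 3: (13.5,33.5)→(5,13.5)  cross = 13.5·13.5 − 5·33.5 = 14.7500; (r_i+r_j)·cross = 18.5·14.7500 = 272.8750
Σcross = 347.5000 → A = |Σcross|/2 = 173.7500 mm²
Σ(r_i+r_j)·cross = 11775.2500 → first moment M = |Σ|/6 = 1962.5417
R_c = M/A = 1962.5417/173.7500 = 11.2952 mm
θ = 334° = 5.829400 rad
V = θ·R_c·A = 5.829400·11.2952·173.7500 = 11440.440 mm³

Volume = 11440.440 mm³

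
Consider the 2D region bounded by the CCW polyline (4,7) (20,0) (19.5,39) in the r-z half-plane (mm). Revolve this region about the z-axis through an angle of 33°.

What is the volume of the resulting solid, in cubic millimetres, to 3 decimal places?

Volume = 2591.022 mm³

Profile (r,z), 3 vertices: (4,7) (20,0) (19.5,39)
edge 0: (4,7)→(20,0)  cross = 4·0 − 20·7 = -140.0000; (r_i+r_j)·cross = 24·-140.0000 = -3360.0000
edge 1: (20,0)→(19.5,39)  cross = 20·39 − 19.5·0 = 780.0000; (r_i+r_j)·cross = 39.5·780.0000 = 30810.0000
edge 2: (19.5,39)→(4,7)  cross = 19.5·7 − 4·39 = -19.5000; (r_i+r_j)·cross = 23.5·-19.5000 = -458.2500
Σcross = 620.5000 → A = |Σcross|/2 = 310.2500 mm²
Σ(r_i+r_j)·cross = 26991.7500 → first moment M = |Σ|/6 = 4498.6250
R_c = M/A = 4498.6250/310.2500 = 14.5000 mm
θ = 33° = 0.575959 rad
V = θ·R_c·A = 0.575959·14.5000·310.2500 = 2591.022 mm³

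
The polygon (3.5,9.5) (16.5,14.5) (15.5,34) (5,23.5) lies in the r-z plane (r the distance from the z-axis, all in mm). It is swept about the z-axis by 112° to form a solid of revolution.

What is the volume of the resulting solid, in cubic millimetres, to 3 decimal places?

Volume = 4015.991 mm³

Profile (r,z), 4 vertices: (3.5,9.5) (16.5,14.5) (15.5,34) (5,23.5)
edge 0: (3.5,9.5)→(16.5,14.5)  cross = 3.5·14.5 − 16.5·9.5 = -106.0000; (r_i+r_j)·cross = 20·-106.0000 = -2120.0000
edge 1: (16.5,14.5)→(15.5,34)  cross = 16.5·34 − 15.5·14.5 = 336.2500; (r_i+r_j)·cross = 32·336.2500 = 10760.0000
edge 2: (15.5,34)→(5,23.5)  cross = 15.5·23.5 − 5·34 = 194.2500; (r_i+r_j)·cross = 20.5·194.2500 = 3982.1250
edge 3: (5,23.5)→(3.5,9.5)  cross = 5·9.5 − 3.5·23.5 = -34.7500; (r_i+r_j)·cross = 8.5·-34.7500 = -295.3750
Σcross = 389.7500 → A = |Σcross|/2 = 194.8750 mm²
Σ(r_i+r_j)·cross = 12326.7500 → first moment M = |Σ|/6 = 2054.4583
R_c = M/A = 2054.4583/194.8750 = 10.5424 mm
θ = 112° = 1.954769 rad
V = θ·R_c·A = 1.954769·10.5424·194.8750 = 4015.991 mm³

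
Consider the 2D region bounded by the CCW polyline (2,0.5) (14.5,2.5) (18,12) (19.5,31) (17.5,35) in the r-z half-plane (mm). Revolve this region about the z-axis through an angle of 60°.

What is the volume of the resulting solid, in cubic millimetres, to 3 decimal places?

Volume = 3541.448 mm³

Profile (r,z), 5 vertices: (2,0.5) (14.5,2.5) (18,12) (19.5,31) (17.5,35)
edge 0: (2,0.5)→(14.5,2.5)  cross = 2·2.5 − 14.5·0.5 = -2.2500; (r_i+r_j)·cross = 16.5·-2.2500 = -37.1250
edge 1: (14.5,2.5)→(18,12)  cross = 14.5·12 − 18·2.5 = 129.0000; (r_i+r_j)·cross = 32.5·129.0000 = 4192.5000
edge 2: (18,12)→(19.5,31)  cross = 18·31 − 19.5·12 = 324.0000; (r_i+r_j)·cross = 37.5·324.0000 = 12150.0000
edge 3: (19.5,31)→(17.5,35)  cross = 19.5·35 − 17.5·31 = 140.0000; (r_i+r_j)·cross = 37·140.0000 = 5180.0000
edge 4: (17.5,35)→(2,0.5)  cross = 17.5·0.5 − 2·35 = -61.2500; (r_i+r_j)·cross = 19.5·-61.2500 = -1194.3750
Σcross = 529.5000 → A = |Σcross|/2 = 264.7500 mm²
Σ(r_i+r_j)·cross = 20291.0000 → first moment M = |Σ|/6 = 3381.8333
R_c = M/A = 3381.8333/264.7500 = 12.7737 mm
θ = 60° = 1.047198 rad
V = θ·R_c·A = 1.047198·12.7737·264.7500 = 3541.448 mm³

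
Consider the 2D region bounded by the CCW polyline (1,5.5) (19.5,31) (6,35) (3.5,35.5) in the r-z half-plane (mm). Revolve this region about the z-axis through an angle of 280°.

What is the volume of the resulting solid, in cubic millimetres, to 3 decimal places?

Volume = 9679.567 mm³

Profile (r,z), 4 vertices: (1,5.5) (19.5,31) (6,35) (3.5,35.5)
edge 0: (1,5.5)→(19.5,31)  cross = 1·31 − 19.5·5.5 = -76.2500; (r_i+r_j)·cross = 20.5·-76.2500 = -1563.1250
edge 1: (19.5,31)→(6,35)  cross = 19.5·35 − 6·31 = 496.5000; (r_i+r_j)·cross = 25.5·496.5000 = 12660.7500
edge 2: (6,35)→(3.5,35.5)  cross = 6·35.5 − 3.5·35 = 90.5000; (r_i+r_j)·cross = 9.5·90.5000 = 859.7500
edge 3: (3.5,35.5)→(1,5.5)  cross = 3.5·5.5 − 1·35.5 = -16.2500; (r_i+r_j)·cross = 4.5·-16.2500 = -73.1250
Σcross = 494.5000 → A = |Σcross|/2 = 247.2500 mm²
Σ(r_i+r_j)·cross = 11884.2500 → first moment M = |Σ|/6 = 1980.7083
R_c = M/A = 1980.7083/247.2500 = 8.0110 mm
θ = 280° = 4.886922 rad
V = θ·R_c·A = 4.886922·8.0110·247.2500 = 9679.567 mm³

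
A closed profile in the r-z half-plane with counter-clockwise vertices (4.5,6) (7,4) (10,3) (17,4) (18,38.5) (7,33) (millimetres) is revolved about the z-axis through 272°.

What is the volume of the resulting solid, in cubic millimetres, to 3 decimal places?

Profile (r,z), 6 vertices: (4.5,6) (7,4) (10,3) (17,4) (18,38.5) (7,33)
edge 0: (4.5,6)→(7,4)  cross = 4.5·4 − 7·6 = -24.0000; (r_i+r_j)·cross = 11.5·-24.0000 = -276.0000
edge 1: (7,4)→(10,3)  cross = 7·3 − 10·4 = -19.0000; (r_i+r_j)·cross = 17·-19.0000 = -323.0000
edge 2: (10,3)→(17,4)  cross = 10·4 − 17·3 = -11.0000; (r_i+r_j)·cross = 27·-11.0000 = -297.0000
edge 3: (17,4)→(18,38.5)  cross = 17·38.5 − 18·4 = 582.5000; (r_i+r_j)·cross = 35·582.5000 = 20387.5000
edge 4: (18,38.5)→(7,33)  cross = 18·33 − 7·38.5 = 324.5000; (r_i+r_j)·cross = 25·324.5000 = 8112.5000
edge 5: (7,33)→(4.5,6)  cross = 7·6 − 4.5·33 = -106.5000; (r_i+r_j)·cross = 11.5·-106.5000 = -1224.7500
Σcross = 746.5000 → A = |Σcross|/2 = 373.2500 mm²
Σ(r_i+r_j)·cross = 26379.2500 → first moment M = |Σ|/6 = 4396.5417
R_c = M/A = 4396.5417/373.2500 = 11.7791 mm
θ = 272° = 4.747296 rad
V = θ·R_c·A = 4.747296·11.7791·373.2500 = 20871.683 mm³

Volume = 20871.683 mm³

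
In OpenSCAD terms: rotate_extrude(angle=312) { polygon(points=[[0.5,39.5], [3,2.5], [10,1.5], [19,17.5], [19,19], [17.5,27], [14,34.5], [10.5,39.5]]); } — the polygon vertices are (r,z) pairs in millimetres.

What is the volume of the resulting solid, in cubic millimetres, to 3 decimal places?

Volume = 24842.380 mm³

Profile (r,z), 8 vertices: (0.5,39.5) (3,2.5) (10,1.5) (19,17.5) (19,19) (17.5,27) (14,34.5) (10.5,39.5)
edge 0: (0.5,39.5)→(3,2.5)  cross = 0.5·2.5 − 3·39.5 = -117.2500; (r_i+r_j)·cross = 3.5·-117.2500 = -410.3750
edge 1: (3,2.5)→(10,1.5)  cross = 3·1.5 − 10·2.5 = -20.5000; (r_i+r_j)·cross = 13·-20.5000 = -266.5000
edge 2: (10,1.5)→(19,17.5)  cross = 10·17.5 − 19·1.5 = 146.5000; (r_i+r_j)·cross = 29·146.5000 = 4248.5000
edge 3: (19,17.5)→(19,19)  cross = 19·19 − 19·17.5 = 28.5000; (r_i+r_j)·cross = 38·28.5000 = 1083.0000
edge 4: (19,19)→(17.5,27)  cross = 19·27 − 17.5·19 = 180.5000; (r_i+r_j)·cross = 36.5·180.5000 = 6588.2500
edge 5: (17.5,27)→(14,34.5)  cross = 17.5·34.5 − 14·27 = 225.7500; (r_i+r_j)·cross = 31.5·225.7500 = 7111.1250
edge 6: (14,34.5)→(10.5,39.5)  cross = 14·39.5 − 10.5·34.5 = 190.7500; (r_i+r_j)·cross = 24.5·190.7500 = 4673.3750
edge 7: (10.5,39.5)→(0.5,39.5)  cross = 10.5·39.5 − 0.5·39.5 = 395.0000; (r_i+r_j)·cross = 11·395.0000 = 4345.0000
Σcross = 1029.2500 → A = |Σcross|/2 = 514.6250 mm²
Σ(r_i+r_j)·cross = 27372.3750 → first moment M = |Σ|/6 = 4562.0625
R_c = M/A = 4562.0625/514.6250 = 8.8648 mm
θ = 312° = 5.445427 rad
V = θ·R_c·A = 5.445427·8.8648·514.6250 = 24842.380 mm³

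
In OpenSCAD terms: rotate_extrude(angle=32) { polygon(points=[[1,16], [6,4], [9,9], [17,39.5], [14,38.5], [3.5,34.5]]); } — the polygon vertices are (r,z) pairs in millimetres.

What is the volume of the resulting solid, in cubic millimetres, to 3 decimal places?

Volume = 1324.461 mm³

Profile (r,z), 6 vertices: (1,16) (6,4) (9,9) (17,39.5) (14,38.5) (3.5,34.5)
edge 0: (1,16)→(6,4)  cross = 1·4 − 6·16 = -92.0000; (r_i+r_j)·cross = 7·-92.0000 = -644.0000
edge 1: (6,4)→(9,9)  cross = 6·9 − 9·4 = 18.0000; (r_i+r_j)·cross = 15·18.0000 = 270.0000
edge 2: (9,9)→(17,39.5)  cross = 9·39.5 − 17·9 = 202.5000; (r_i+r_j)·cross = 26·202.5000 = 5265.0000
edge 3: (17,39.5)→(14,38.5)  cross = 17·38.5 − 14·39.5 = 101.5000; (r_i+r_j)·cross = 31·101.5000 = 3146.5000
edge 4: (14,38.5)→(3.5,34.5)  cross = 14·34.5 − 3.5·38.5 = 348.2500; (r_i+r_j)·cross = 17.5·348.2500 = 6094.3750
edge 5: (3.5,34.5)→(1,16)  cross = 3.5·16 − 1·34.5 = 21.5000; (r_i+r_j)·cross = 4.5·21.5000 = 96.7500
Σcross = 599.7500 → A = |Σcross|/2 = 299.8750 mm²
Σ(r_i+r_j)·cross = 14228.6250 → first moment M = |Σ|/6 = 2371.4375
R_c = M/A = 2371.4375/299.8750 = 7.9081 mm
θ = 32° = 0.558505 rad
V = θ·R_c·A = 0.558505·7.9081·299.8750 = 1324.461 mm³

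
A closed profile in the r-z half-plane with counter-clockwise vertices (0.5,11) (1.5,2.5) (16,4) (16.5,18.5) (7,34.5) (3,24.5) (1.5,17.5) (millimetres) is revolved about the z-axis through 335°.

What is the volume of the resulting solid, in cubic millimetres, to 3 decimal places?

Profile (r,z), 7 vertices: (0.5,11) (1.5,2.5) (16,4) (16.5,18.5) (7,34.5) (3,24.5) (1.5,17.5)
edge 0: (0.5,11)→(1.5,2.5)  cross = 0.5·2.5 − 1.5·11 = -15.2500; (r_i+r_j)·cross = 2·-15.2500 = -30.5000
edge 1: (1.5,2.5)→(16,4)  cross = 1.5·4 − 16·2.5 = -34.0000; (r_i+r_j)·cross = 17.5·-34.0000 = -595.0000
edge 2: (16,4)→(16.5,18.5)  cross = 16·18.5 − 16.5·4 = 230.0000; (r_i+r_j)·cross = 32.5·230.0000 = 7475.0000
edge 3: (16.5,18.5)→(7,34.5)  cross = 16.5·34.5 − 7·18.5 = 439.7500; (r_i+r_j)·cross = 23.5·439.7500 = 10334.1250
edge 4: (7,34.5)→(3,24.5)  cross = 7·24.5 − 3·34.5 = 68.0000; (r_i+r_j)·cross = 10·68.0000 = 680.0000
edge 5: (3,24.5)→(1.5,17.5)  cross = 3·17.5 − 1.5·24.5 = 15.7500; (r_i+r_j)·cross = 4.5·15.7500 = 70.8750
edge 6: (1.5,17.5)→(0.5,11)  cross = 1.5·11 − 0.5·17.5 = 7.7500; (r_i+r_j)·cross = 2·7.7500 = 15.5000
Σcross = 712.0000 → A = |Σcross|/2 = 356.0000 mm²
Σ(r_i+r_j)·cross = 17950.0000 → first moment M = |Σ|/6 = 2991.6667
R_c = M/A = 2991.6667/356.0000 = 8.4036 mm
θ = 335° = 5.846853 rad
V = θ·R_c·A = 5.846853·8.4036·356.0000 = 17491.835 mm³

Volume = 17491.835 mm³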